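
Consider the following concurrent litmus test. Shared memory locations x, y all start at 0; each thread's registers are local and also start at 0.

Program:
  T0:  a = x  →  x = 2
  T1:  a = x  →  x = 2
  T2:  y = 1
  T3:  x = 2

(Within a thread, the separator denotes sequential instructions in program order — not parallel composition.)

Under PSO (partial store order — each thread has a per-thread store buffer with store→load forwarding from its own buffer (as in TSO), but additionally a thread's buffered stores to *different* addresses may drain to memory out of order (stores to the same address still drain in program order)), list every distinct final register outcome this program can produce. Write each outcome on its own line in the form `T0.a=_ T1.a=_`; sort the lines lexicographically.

T0.a=0 T1.a=0
T0.a=0 T1.a=2
T0.a=2 T1.a=0
T0.a=2 T1.a=2

outcome vector order: (T0.a,T1.a)
|PSO outcomes| = 4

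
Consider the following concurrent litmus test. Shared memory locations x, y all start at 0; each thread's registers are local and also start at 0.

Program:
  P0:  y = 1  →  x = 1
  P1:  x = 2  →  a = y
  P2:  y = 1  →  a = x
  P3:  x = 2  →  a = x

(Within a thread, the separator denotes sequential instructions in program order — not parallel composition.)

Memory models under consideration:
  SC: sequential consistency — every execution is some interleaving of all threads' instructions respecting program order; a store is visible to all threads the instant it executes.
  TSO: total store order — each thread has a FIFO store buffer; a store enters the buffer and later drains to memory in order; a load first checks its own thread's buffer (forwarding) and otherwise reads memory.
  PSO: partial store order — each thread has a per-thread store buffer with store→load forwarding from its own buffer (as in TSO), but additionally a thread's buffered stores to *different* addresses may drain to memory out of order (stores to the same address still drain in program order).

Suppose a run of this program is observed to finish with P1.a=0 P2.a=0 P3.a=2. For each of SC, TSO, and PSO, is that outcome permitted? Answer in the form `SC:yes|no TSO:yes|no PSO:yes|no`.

outcome vector order: (P1.a,P2.a,P3.a)
SC (10): (0,1,1) (0,1,2) (0,2,1) (0,2,2) (1,0,1) (1,0,2) (1,1,1) (1,1,2) (1,2,1) (1,2,2)
TSO (12): (0,0,1) (0,0,2) (0,1,1) (0,1,2) (0,2,1) (0,2,2) (1,0,1) (1,0,2) (1,1,1) (1,1,2) (1,2,1) (1,2,2)
PSO (12): (0,0,1) (0,0,2) (0,1,1) (0,1,2) (0,2,1) (0,2,2) (1,0,1) (1,0,2) (1,1,1) (1,1,2) (1,2,1) (1,2,2)
target (0,0,2) ∈ {TSO,PSO}

SC:no TSO:yes PSO:yes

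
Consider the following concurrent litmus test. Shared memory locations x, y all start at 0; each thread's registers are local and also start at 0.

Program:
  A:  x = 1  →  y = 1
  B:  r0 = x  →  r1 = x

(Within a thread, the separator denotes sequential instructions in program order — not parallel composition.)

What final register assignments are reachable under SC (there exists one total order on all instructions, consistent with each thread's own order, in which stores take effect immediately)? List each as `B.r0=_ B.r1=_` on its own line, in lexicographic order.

outcome vector order: (B.r0,B.r1)
|SC outcomes| = 3

B.r0=0 B.r1=0
B.r0=0 B.r1=1
B.r0=1 B.r1=1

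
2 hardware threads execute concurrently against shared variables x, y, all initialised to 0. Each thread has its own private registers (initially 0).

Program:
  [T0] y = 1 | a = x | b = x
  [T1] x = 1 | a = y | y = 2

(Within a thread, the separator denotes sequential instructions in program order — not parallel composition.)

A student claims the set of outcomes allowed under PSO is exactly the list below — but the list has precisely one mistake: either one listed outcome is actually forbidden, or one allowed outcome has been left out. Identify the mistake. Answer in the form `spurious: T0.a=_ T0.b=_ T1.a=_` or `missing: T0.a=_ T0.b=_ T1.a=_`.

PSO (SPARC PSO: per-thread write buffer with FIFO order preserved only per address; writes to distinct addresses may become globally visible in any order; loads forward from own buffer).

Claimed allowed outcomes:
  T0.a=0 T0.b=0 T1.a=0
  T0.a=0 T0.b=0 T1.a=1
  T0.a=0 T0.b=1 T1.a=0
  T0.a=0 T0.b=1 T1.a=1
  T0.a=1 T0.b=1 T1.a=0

outcome vector order: (T0.a,T0.b,T1.a)
PSO (6): (0,0,0), (0,0,1), (0,1,0), (0,1,1), (1,1,0), (1,1,1)
PSO∖claimed = {(1,1,1)}

missing: T0.a=1 T0.b=1 T1.a=1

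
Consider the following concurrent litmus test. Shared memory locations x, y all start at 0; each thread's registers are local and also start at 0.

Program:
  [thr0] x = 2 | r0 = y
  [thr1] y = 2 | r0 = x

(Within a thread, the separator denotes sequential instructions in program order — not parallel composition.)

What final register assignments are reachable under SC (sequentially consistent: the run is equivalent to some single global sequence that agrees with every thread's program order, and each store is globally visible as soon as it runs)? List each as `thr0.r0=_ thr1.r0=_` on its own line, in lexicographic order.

outcome vector order: (thr0.r0,thr1.r0)
|SC outcomes| = 3

thr0.r0=0 thr1.r0=2
thr0.r0=2 thr1.r0=0
thr0.r0=2 thr1.r0=2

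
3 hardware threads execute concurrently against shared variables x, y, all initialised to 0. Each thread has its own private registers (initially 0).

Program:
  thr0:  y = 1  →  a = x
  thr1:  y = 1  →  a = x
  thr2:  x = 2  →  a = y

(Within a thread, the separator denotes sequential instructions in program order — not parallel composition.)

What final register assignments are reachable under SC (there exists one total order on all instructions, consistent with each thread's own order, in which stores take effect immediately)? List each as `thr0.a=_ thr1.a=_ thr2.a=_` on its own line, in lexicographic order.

outcome vector order: (thr0.a,thr1.a,thr2.a)
|SC outcomes| = 5

thr0.a=0 thr1.a=0 thr2.a=1
thr0.a=0 thr1.a=2 thr2.a=1
thr0.a=2 thr1.a=0 thr2.a=1
thr0.a=2 thr1.a=2 thr2.a=0
thr0.a=2 thr1.a=2 thr2.a=1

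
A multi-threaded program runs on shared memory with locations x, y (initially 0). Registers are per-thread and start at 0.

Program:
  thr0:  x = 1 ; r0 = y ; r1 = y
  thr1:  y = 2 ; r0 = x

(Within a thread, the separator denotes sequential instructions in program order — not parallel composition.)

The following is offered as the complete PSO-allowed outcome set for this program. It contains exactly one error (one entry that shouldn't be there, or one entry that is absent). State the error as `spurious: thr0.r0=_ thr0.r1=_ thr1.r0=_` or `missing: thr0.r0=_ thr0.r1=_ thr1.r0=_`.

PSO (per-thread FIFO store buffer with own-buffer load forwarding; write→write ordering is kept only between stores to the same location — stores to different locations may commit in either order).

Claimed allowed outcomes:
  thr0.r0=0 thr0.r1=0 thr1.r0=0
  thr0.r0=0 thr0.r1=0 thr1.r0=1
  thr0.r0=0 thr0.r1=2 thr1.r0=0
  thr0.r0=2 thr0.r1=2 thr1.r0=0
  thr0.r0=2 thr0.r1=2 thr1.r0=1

missing: thr0.r0=0 thr0.r1=2 thr1.r0=1

outcome vector order: (thr0.r0,thr0.r1,thr1.r0)
under PSO → 0/0/0; 0/0/1; 0/2/0; 0/2/1; 2/2/0; 2/2/1
PSO∖claimed = {0/2/1}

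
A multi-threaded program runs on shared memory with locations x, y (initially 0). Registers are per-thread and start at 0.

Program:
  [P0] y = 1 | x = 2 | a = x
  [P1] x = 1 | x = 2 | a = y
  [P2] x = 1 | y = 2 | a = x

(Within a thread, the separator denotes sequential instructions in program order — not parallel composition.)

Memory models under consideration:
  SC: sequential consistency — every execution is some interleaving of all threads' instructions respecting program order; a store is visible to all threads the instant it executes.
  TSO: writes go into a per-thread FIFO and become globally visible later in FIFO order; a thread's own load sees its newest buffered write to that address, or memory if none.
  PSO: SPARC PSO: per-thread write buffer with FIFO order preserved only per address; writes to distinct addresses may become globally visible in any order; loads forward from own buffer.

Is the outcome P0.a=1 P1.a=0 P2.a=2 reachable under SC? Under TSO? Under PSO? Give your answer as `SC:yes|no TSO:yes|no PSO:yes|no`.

outcome vector order: (P0.a,P1.a,P2.a)
SC (11): (1,0,1); (1,1,1); (1,1,2); (1,2,1); (1,2,2); (2,0,1); (2,0,2); (2,1,1); (2,1,2); (2,2,1); (2,2,2)
TSO (12): (1,0,1); (1,0,2); (1,1,1); (1,1,2); (1,2,1); (1,2,2); (2,0,1); (2,0,2); (2,1,1); (2,1,2); (2,2,1); (2,2,2)
PSO (12): (1,0,1); (1,0,2); (1,1,1); (1,1,2); (1,2,1); (1,2,2); (2,0,1); (2,0,2); (2,1,1); (2,1,2); (2,2,1); (2,2,2)
target (1,0,2) ∈ {TSO,PSO}

SC:no TSO:yes PSO:yes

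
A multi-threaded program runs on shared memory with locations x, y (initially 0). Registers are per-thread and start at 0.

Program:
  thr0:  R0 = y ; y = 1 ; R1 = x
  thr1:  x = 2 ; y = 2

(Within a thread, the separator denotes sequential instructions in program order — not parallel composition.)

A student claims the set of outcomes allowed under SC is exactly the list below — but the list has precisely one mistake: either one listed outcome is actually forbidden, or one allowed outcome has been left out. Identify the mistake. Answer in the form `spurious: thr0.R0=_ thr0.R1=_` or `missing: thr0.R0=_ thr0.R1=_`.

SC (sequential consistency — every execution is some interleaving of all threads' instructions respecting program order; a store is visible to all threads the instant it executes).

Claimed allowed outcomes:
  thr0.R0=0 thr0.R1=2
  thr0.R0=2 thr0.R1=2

outcome vector order: (thr0.R0,thr0.R1)
[SC] allowed = {<0 0>; <0 2>; <2 2>}
SC∖claimed = {<0 0>}

missing: thr0.R0=0 thr0.R1=0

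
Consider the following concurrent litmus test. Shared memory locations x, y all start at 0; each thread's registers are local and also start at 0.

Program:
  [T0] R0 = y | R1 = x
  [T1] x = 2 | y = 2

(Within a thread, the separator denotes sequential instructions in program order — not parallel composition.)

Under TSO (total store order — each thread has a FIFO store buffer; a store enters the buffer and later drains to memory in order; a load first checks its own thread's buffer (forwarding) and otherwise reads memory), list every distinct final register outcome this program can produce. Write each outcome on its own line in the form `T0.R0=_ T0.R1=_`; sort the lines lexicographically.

outcome vector order: (T0.R0,T0.R1)
|TSO outcomes| = 3

T0.R0=0 T0.R1=0
T0.R0=0 T0.R1=2
T0.R0=2 T0.R1=2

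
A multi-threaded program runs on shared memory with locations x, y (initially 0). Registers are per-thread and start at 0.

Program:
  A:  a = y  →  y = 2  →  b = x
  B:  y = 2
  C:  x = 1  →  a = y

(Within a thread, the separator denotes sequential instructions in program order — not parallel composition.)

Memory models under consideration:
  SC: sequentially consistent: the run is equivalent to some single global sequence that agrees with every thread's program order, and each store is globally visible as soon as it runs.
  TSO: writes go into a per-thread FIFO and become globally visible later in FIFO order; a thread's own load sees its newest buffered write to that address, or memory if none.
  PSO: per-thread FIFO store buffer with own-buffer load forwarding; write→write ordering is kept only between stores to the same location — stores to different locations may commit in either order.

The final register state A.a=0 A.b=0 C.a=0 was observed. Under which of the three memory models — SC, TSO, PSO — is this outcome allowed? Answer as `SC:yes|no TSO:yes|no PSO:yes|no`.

SC:no TSO:yes PSO:yes

outcome vector order: (A.a,A.b,C.a)
SC (6): <0 0 2> <0 1 0> <0 1 2> <2 0 2> <2 1 0> <2 1 2>
TSO (8): <0 0 0> <0 0 2> <0 1 0> <0 1 2> <2 0 0> <2 0 2> <2 1 0> <2 1 2>
PSO (8): <0 0 0> <0 0 2> <0 1 0> <0 1 2> <2 0 0> <2 0 2> <2 1 0> <2 1 2>
target <0 0 0> ∈ {TSO,PSO}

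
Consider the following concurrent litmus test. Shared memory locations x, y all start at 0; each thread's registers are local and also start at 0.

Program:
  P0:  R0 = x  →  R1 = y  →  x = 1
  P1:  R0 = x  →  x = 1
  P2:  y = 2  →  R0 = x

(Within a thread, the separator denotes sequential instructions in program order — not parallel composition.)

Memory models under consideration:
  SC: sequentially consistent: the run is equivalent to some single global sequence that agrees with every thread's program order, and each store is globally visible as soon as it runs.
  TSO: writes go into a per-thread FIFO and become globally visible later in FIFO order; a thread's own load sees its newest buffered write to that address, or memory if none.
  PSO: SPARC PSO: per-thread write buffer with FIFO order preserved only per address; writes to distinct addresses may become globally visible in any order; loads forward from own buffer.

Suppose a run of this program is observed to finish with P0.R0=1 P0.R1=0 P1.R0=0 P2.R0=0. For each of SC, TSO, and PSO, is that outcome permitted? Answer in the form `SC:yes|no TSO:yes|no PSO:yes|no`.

SC:no TSO:yes PSO:yes

outcome vector order: (P0.R0,P0.R1,P1.R0,P2.R0)
SC (11): 0/0/0/0 0/0/0/1 0/0/1/0 0/0/1/1 0/2/0/0 0/2/0/1 0/2/1/0 0/2/1/1 1/0/0/1 1/2/0/0 1/2/0/1
TSO (12): 0/0/0/0 0/0/0/1 0/0/1/0 0/0/1/1 0/2/0/0 0/2/0/1 0/2/1/0 0/2/1/1 1/0/0/0 1/0/0/1 1/2/0/0 1/2/0/1
PSO (12): 0/0/0/0 0/0/0/1 0/0/1/0 0/0/1/1 0/2/0/0 0/2/0/1 0/2/1/0 0/2/1/1 1/0/0/0 1/0/0/1 1/2/0/0 1/2/0/1
target 1/0/0/0 ∈ {TSO,PSO}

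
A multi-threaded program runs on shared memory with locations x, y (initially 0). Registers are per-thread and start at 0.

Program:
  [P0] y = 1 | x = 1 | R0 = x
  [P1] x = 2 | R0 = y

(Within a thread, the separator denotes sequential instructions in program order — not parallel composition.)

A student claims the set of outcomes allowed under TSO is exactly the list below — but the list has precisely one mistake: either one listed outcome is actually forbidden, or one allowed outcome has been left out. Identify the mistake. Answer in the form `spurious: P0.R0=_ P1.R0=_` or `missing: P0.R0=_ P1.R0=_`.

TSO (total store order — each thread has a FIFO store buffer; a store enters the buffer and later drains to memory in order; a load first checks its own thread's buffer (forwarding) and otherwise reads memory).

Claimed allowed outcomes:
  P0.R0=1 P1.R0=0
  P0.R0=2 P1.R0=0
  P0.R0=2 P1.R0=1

outcome vector order: (P0.R0,P1.R0)
under TSO → 1/0 1/1 2/0 2/1
TSO∖claimed = {1/1}

missing: P0.R0=1 P1.R0=1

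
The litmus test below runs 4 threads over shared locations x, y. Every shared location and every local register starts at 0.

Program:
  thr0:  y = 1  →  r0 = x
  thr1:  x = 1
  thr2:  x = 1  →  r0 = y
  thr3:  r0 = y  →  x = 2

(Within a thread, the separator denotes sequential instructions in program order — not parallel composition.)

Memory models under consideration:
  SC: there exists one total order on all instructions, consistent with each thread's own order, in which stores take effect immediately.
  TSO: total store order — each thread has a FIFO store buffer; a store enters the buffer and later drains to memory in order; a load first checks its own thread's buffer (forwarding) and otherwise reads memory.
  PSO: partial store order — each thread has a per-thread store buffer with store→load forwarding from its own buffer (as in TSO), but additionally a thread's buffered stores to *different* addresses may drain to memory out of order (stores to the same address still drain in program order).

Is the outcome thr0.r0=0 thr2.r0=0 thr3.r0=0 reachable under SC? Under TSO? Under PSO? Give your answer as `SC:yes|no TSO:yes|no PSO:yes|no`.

SC:no TSO:yes PSO:yes

outcome vector order: (thr0.r0,thr2.r0,thr3.r0)
SC: 10 outcomes — {010, 011, 100, 101, 110, 111, 200, 201, 210, 211}
TSO: 12 outcomes — {000, 001, 010, 011, 100, 101, 110, 111, 200, 201, 210, 211}
PSO: 12 outcomes — {000, 001, 010, 011, 100, 101, 110, 111, 200, 201, 210, 211}
target 000 ∈ {TSO,PSO}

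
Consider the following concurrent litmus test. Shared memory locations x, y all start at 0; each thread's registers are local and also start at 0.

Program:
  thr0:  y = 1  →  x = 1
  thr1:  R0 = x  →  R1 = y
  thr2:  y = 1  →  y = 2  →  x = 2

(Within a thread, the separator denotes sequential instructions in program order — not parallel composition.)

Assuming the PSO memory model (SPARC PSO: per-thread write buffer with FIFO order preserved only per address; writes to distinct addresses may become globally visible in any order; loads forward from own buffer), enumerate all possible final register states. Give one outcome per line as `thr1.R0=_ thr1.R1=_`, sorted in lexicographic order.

thr1.R0=0 thr1.R1=0
thr1.R0=0 thr1.R1=1
thr1.R0=0 thr1.R1=2
thr1.R0=1 thr1.R1=0
thr1.R0=1 thr1.R1=1
thr1.R0=1 thr1.R1=2
thr1.R0=2 thr1.R1=0
thr1.R0=2 thr1.R1=1
thr1.R0=2 thr1.R1=2

outcome vector order: (thr1.R0,thr1.R1)
|PSO outcomes| = 9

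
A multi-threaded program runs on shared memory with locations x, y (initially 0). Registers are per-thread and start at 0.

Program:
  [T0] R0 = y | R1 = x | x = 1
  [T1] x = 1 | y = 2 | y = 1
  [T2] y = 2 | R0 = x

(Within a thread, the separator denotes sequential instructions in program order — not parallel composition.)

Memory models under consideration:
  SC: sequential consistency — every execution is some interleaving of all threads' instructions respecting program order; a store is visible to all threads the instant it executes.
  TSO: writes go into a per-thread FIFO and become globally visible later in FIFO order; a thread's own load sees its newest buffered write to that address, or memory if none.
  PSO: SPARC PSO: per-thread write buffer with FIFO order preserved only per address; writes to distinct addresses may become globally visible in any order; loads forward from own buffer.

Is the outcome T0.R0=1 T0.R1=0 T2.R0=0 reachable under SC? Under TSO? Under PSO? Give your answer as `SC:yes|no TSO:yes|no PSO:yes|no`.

SC:no TSO:no PSO:yes

outcome vector order: (T0.R0,T0.R1,T2.R0)
SC: 10 outcomes — {(0,0,0); (0,0,1); (0,1,0); (0,1,1); (1,1,0); (1,1,1); (2,0,0); (2,0,1); (2,1,0); (2,1,1)}
TSO: 10 outcomes — {(0,0,0); (0,0,1); (0,1,0); (0,1,1); (1,1,0); (1,1,1); (2,0,0); (2,0,1); (2,1,0); (2,1,1)}
PSO: 12 outcomes — {(0,0,0); (0,0,1); (0,1,0); (0,1,1); (1,0,0); (1,0,1); (1,1,0); (1,1,1); (2,0,0); (2,0,1); (2,1,0); (2,1,1)}
target (1,0,0) ∈ {PSO}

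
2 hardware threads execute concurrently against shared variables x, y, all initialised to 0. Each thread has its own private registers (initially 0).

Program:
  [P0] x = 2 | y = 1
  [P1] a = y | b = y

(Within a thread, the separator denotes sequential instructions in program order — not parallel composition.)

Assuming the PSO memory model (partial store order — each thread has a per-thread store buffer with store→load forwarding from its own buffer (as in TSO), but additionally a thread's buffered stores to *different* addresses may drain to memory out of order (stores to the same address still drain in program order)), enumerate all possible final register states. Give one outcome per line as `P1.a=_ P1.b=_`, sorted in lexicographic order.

P1.a=0 P1.b=0
P1.a=0 P1.b=1
P1.a=1 P1.b=1

outcome vector order: (P1.a,P1.b)
|PSO outcomes| = 3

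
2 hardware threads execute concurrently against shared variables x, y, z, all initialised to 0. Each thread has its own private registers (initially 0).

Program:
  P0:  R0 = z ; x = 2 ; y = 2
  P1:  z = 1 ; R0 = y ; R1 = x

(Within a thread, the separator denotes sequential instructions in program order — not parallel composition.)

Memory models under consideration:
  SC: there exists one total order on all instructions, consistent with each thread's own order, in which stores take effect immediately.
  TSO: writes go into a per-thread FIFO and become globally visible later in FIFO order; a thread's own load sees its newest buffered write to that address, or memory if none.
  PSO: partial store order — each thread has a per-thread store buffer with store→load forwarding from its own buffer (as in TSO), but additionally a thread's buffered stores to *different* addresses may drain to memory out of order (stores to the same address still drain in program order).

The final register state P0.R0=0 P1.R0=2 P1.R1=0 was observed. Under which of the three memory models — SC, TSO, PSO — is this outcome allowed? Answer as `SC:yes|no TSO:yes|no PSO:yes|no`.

outcome vector order: (P0.R0,P1.R0,P1.R1)
SC (6): 0/0/0 0/0/2 0/2/2 1/0/0 1/0/2 1/2/2
TSO (6): 0/0/0 0/0/2 0/2/2 1/0/0 1/0/2 1/2/2
PSO (8): 0/0/0 0/0/2 0/2/0 0/2/2 1/0/0 1/0/2 1/2/0 1/2/2
target 0/2/0 ∈ {PSO}

SC:no TSO:no PSO:yes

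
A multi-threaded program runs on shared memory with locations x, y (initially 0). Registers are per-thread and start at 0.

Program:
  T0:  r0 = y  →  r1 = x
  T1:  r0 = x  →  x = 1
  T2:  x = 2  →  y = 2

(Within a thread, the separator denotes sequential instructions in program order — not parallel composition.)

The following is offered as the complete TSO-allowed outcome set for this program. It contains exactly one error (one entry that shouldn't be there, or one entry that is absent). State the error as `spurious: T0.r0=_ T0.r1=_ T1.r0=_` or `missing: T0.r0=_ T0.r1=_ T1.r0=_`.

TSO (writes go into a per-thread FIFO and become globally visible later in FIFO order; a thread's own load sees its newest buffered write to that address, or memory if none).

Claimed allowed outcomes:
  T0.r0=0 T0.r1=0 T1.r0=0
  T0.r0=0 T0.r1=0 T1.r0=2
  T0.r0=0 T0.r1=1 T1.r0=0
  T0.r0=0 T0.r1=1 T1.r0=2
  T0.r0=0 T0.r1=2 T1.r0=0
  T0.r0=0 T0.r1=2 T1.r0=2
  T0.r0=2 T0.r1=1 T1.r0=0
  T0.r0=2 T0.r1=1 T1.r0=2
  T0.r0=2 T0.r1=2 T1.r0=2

outcome vector order: (T0.r0,T0.r1,T1.r0)
TSO (10): (0,0,0), (0,0,2), (0,1,0), (0,1,2), (0,2,0), (0,2,2), (2,1,0), (2,1,2), (2,2,0), (2,2,2)
TSO∖claimed = {(2,2,0)}

missing: T0.r0=2 T0.r1=2 T1.r0=0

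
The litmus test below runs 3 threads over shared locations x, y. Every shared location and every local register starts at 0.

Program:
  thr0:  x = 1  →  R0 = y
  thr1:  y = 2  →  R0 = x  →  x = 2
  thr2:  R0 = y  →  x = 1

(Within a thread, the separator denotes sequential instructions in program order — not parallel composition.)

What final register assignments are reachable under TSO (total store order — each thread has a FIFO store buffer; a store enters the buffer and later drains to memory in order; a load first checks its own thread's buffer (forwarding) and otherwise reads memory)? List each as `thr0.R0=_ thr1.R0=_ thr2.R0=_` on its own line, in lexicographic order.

thr0.R0=0 thr1.R0=0 thr2.R0=0
thr0.R0=0 thr1.R0=0 thr2.R0=2
thr0.R0=0 thr1.R0=1 thr2.R0=0
thr0.R0=0 thr1.R0=1 thr2.R0=2
thr0.R0=2 thr1.R0=0 thr2.R0=0
thr0.R0=2 thr1.R0=0 thr2.R0=2
thr0.R0=2 thr1.R0=1 thr2.R0=0
thr0.R0=2 thr1.R0=1 thr2.R0=2

outcome vector order: (thr0.R0,thr1.R0,thr2.R0)
|TSO outcomes| = 8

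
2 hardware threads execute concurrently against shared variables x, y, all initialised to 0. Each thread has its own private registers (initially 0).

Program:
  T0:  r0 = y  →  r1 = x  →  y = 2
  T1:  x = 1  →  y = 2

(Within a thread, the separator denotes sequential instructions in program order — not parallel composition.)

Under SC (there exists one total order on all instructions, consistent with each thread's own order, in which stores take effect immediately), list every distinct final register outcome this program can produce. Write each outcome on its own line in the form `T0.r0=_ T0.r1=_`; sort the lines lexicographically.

outcome vector order: (T0.r0,T0.r1)
|SC outcomes| = 3

T0.r0=0 T0.r1=0
T0.r0=0 T0.r1=1
T0.r0=2 T0.r1=1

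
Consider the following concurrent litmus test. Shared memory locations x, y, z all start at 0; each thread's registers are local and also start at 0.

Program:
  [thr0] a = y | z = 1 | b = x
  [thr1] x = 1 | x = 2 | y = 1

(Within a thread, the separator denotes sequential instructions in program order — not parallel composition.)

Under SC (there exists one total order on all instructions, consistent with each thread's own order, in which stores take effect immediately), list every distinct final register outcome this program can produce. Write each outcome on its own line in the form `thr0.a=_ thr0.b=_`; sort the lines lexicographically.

outcome vector order: (thr0.a,thr0.b)
|SC outcomes| = 4

thr0.a=0 thr0.b=0
thr0.a=0 thr0.b=1
thr0.a=0 thr0.b=2
thr0.a=1 thr0.b=2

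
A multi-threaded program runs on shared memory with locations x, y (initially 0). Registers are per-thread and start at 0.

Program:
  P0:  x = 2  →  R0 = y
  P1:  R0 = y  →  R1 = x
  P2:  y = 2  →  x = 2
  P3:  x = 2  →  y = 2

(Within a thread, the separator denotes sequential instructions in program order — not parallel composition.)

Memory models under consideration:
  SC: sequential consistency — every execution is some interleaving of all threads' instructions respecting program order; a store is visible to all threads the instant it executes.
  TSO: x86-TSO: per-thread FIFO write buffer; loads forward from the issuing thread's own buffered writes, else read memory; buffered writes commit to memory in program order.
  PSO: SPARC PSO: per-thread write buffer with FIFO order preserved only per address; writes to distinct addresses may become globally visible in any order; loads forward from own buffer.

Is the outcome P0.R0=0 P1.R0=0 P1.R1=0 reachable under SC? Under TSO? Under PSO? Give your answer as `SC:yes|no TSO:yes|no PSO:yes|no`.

outcome vector order: (P0.R0,P1.R0,P1.R1)
under SC → (0,0,0), (0,0,2), (0,2,2), (2,0,0), (2,0,2), (2,2,0), (2,2,2)
under TSO → (0,0,0), (0,0,2), (0,2,0), (0,2,2), (2,0,0), (2,0,2), (2,2,0), (2,2,2)
under PSO → (0,0,0), (0,0,2), (0,2,0), (0,2,2), (2,0,0), (2,0,2), (2,2,0), (2,2,2)
target (0,0,0) ∈ {SC,TSO,PSO}

SC:yes TSO:yes PSO:yes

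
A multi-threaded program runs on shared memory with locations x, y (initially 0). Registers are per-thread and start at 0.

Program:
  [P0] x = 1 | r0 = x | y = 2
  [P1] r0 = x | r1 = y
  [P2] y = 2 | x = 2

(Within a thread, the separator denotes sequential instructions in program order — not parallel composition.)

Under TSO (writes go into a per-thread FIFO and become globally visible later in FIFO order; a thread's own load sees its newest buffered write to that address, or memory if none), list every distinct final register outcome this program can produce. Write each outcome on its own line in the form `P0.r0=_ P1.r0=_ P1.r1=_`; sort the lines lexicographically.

outcome vector order: (P0.r0,P1.r0,P1.r1)
|TSO outcomes| = 10

P0.r0=1 P1.r0=0 P1.r1=0
P0.r0=1 P1.r0=0 P1.r1=2
P0.r0=1 P1.r0=1 P1.r1=0
P0.r0=1 P1.r0=1 P1.r1=2
P0.r0=1 P1.r0=2 P1.r1=2
P0.r0=2 P1.r0=0 P1.r1=0
P0.r0=2 P1.r0=0 P1.r1=2
P0.r0=2 P1.r0=1 P1.r1=0
P0.r0=2 P1.r0=1 P1.r1=2
P0.r0=2 P1.r0=2 P1.r1=2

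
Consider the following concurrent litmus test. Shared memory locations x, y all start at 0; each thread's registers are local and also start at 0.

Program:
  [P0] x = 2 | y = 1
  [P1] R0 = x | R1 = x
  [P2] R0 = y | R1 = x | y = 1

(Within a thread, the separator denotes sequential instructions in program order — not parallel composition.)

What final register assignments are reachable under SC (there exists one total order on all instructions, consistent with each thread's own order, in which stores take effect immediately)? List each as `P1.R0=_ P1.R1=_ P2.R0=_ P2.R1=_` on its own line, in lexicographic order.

P1.R0=0 P1.R1=0 P2.R0=0 P2.R1=0
P1.R0=0 P1.R1=0 P2.R0=0 P2.R1=2
P1.R0=0 P1.R1=0 P2.R0=1 P2.R1=2
P1.R0=0 P1.R1=2 P2.R0=0 P2.R1=0
P1.R0=0 P1.R1=2 P2.R0=0 P2.R1=2
P1.R0=0 P1.R1=2 P2.R0=1 P2.R1=2
P1.R0=2 P1.R1=2 P2.R0=0 P2.R1=0
P1.R0=2 P1.R1=2 P2.R0=0 P2.R1=2
P1.R0=2 P1.R1=2 P2.R0=1 P2.R1=2

outcome vector order: (P1.R0,P1.R1,P2.R0,P2.R1)
|SC outcomes| = 9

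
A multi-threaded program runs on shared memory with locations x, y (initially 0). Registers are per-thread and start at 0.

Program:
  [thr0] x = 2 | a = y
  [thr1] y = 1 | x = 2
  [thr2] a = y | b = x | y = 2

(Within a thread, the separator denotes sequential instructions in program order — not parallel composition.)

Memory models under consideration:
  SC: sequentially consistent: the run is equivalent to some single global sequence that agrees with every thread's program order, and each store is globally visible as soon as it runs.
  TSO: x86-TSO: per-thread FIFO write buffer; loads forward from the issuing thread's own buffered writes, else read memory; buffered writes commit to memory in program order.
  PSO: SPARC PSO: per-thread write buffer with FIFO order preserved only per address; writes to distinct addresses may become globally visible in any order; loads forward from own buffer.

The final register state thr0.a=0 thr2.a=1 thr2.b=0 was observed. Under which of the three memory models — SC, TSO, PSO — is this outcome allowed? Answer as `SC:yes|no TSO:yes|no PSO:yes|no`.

SC:no TSO:yes PSO:yes

outcome vector order: (thr0.a,thr2.a,thr2.b)
[SC] allowed = {<0 0 0> <0 0 2> <0 1 2> <1 0 0> <1 0 2> <1 1 0> <1 1 2> <2 0 0> <2 0 2> <2 1 0> <2 1 2>}
[TSO] allowed = {<0 0 0> <0 0 2> <0 1 0> <0 1 2> <1 0 0> <1 0 2> <1 1 0> <1 1 2> <2 0 0> <2 0 2> <2 1 0> <2 1 2>}
[PSO] allowed = {<0 0 0> <0 0 2> <0 1 0> <0 1 2> <1 0 0> <1 0 2> <1 1 0> <1 1 2> <2 0 0> <2 0 2> <2 1 0> <2 1 2>}
target <0 1 0> ∈ {TSO,PSO}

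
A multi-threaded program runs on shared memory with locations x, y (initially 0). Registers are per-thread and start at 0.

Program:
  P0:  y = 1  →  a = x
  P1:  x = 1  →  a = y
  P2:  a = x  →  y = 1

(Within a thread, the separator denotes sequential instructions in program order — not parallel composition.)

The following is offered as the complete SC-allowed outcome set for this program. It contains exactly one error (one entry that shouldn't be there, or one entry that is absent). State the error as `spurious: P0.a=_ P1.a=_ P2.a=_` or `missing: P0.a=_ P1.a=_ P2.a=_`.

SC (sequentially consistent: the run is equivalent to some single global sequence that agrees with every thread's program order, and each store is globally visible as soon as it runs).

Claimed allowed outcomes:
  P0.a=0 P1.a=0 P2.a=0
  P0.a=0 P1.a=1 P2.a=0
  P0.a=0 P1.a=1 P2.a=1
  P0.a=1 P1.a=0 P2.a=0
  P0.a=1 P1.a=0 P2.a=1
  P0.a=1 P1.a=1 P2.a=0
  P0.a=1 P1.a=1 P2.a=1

outcome vector order: (P0.a,P1.a,P2.a)
[SC] allowed = {<0 1 0>, <0 1 1>, <1 0 0>, <1 0 1>, <1 1 0>, <1 1 1>}
claimed∖SC = {<0 0 0>}

spurious: P0.a=0 P1.a=0 P2.a=0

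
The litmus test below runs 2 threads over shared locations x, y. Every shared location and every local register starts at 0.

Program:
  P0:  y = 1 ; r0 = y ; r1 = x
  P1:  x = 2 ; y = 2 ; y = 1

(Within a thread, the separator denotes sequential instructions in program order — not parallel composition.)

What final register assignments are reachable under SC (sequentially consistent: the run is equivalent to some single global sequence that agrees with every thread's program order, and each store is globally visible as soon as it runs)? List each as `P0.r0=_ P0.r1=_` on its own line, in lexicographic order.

P0.r0=1 P0.r1=0
P0.r0=1 P0.r1=2
P0.r0=2 P0.r1=2

outcome vector order: (P0.r0,P0.r1)
|SC outcomes| = 3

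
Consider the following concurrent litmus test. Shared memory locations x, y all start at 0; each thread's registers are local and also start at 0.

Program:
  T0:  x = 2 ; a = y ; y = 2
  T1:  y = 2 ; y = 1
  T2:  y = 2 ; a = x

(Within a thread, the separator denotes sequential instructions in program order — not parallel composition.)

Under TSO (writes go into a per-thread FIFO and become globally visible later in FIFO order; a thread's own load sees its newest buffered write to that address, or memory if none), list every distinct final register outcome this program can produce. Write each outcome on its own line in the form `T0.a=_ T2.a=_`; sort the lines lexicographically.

outcome vector order: (T0.a,T2.a)
|TSO outcomes| = 6

T0.a=0 T2.a=0
T0.a=0 T2.a=2
T0.a=1 T2.a=0
T0.a=1 T2.a=2
T0.a=2 T2.a=0
T0.a=2 T2.a=2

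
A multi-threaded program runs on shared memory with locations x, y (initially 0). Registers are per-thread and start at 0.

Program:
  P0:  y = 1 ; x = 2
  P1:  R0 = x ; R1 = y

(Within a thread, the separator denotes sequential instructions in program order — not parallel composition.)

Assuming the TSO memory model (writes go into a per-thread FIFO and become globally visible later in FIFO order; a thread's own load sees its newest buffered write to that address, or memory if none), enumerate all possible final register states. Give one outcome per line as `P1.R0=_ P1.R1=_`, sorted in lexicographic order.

outcome vector order: (P1.R0,P1.R1)
|TSO outcomes| = 3

P1.R0=0 P1.R1=0
P1.R0=0 P1.R1=1
P1.R0=2 P1.R1=1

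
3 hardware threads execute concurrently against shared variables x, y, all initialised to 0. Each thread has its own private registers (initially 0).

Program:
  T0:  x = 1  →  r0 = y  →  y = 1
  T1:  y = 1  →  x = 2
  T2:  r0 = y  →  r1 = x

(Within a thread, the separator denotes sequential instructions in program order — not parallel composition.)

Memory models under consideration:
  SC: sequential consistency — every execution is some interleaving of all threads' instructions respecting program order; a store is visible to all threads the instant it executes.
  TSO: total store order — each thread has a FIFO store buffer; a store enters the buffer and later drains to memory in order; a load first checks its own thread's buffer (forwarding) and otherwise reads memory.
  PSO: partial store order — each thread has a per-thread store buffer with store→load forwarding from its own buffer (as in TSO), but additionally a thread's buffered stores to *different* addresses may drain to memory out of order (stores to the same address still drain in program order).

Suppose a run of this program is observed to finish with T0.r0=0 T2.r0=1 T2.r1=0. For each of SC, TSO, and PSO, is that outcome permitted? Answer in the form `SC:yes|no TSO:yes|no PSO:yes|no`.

SC:no TSO:yes PSO:yes

outcome vector order: (T0.r0,T2.r0,T2.r1)
[SC] allowed = {000 001 002 011 012 100 101 102 110 111 112}
[TSO] allowed = {000 001 002 010 011 012 100 101 102 110 111 112}
[PSO] allowed = {000 001 002 010 011 012 100 101 102 110 111 112}
target 010 ∈ {TSO,PSO}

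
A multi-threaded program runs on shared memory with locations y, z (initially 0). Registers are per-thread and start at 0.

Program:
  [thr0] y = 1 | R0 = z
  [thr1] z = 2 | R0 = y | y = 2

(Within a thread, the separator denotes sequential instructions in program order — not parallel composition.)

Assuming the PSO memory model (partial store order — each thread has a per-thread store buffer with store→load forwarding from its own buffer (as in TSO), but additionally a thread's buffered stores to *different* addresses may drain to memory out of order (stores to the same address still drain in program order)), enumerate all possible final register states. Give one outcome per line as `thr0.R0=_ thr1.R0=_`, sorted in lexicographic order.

outcome vector order: (thr0.R0,thr1.R0)
|PSO outcomes| = 4

thr0.R0=0 thr1.R0=0
thr0.R0=0 thr1.R0=1
thr0.R0=2 thr1.R0=0
thr0.R0=2 thr1.R0=1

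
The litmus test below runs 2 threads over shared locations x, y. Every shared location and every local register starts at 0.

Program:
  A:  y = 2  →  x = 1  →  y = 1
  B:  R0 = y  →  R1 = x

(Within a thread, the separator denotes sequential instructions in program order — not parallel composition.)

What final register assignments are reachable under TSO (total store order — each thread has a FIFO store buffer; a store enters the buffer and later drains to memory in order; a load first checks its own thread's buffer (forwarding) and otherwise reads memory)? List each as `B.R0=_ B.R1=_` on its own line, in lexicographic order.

outcome vector order: (B.R0,B.R1)
|TSO outcomes| = 5

B.R0=0 B.R1=0
B.R0=0 B.R1=1
B.R0=1 B.R1=1
B.R0=2 B.R1=0
B.R0=2 B.R1=1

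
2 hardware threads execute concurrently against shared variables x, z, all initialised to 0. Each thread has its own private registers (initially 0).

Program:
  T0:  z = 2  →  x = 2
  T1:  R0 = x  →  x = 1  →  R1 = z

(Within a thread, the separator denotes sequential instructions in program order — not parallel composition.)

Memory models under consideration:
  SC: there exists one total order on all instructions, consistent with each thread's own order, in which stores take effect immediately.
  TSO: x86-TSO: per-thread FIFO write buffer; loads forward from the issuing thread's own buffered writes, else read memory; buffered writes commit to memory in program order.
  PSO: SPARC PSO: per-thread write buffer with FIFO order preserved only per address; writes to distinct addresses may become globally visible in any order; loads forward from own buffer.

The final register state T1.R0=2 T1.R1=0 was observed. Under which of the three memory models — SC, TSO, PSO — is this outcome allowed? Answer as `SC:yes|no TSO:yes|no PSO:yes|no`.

outcome vector order: (T1.R0,T1.R1)
under SC → <0 0>; <0 2>; <2 2>
under TSO → <0 0>; <0 2>; <2 2>
under PSO → <0 0>; <0 2>; <2 0>; <2 2>
target <2 0> ∈ {PSO}

SC:no TSO:no PSO:yes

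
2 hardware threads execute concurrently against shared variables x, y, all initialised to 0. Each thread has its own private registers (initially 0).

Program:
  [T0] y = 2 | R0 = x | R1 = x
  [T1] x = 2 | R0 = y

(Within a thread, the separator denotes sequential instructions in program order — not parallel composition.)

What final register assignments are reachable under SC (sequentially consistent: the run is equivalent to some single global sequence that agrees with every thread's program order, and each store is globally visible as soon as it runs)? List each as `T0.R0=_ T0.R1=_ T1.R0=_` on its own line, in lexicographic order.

T0.R0=0 T0.R1=0 T1.R0=2
T0.R0=0 T0.R1=2 T1.R0=2
T0.R0=2 T0.R1=2 T1.R0=0
T0.R0=2 T0.R1=2 T1.R0=2

outcome vector order: (T0.R0,T0.R1,T1.R0)
|SC outcomes| = 4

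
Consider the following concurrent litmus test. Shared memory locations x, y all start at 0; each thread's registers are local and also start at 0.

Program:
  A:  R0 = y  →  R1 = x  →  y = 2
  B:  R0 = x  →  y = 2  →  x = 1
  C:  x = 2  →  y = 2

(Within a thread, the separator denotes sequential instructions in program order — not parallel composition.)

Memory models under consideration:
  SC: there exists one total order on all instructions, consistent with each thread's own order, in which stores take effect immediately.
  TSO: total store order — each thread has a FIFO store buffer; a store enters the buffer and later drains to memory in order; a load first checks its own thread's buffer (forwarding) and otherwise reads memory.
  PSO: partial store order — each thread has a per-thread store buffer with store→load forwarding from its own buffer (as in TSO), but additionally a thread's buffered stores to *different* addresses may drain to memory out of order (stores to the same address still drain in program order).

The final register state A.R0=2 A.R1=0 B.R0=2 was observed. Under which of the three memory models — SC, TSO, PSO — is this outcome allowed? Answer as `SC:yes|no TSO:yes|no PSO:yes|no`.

outcome vector order: (A.R0,A.R1,B.R0)
[SC] allowed = {<0 0 0> <0 0 2> <0 1 0> <0 1 2> <0 2 0> <0 2 2> <2 0 0> <2 1 0> <2 1 2> <2 2 0> <2 2 2>}
[TSO] allowed = {<0 0 0> <0 0 2> <0 1 0> <0 1 2> <0 2 0> <0 2 2> <2 0 0> <2 1 0> <2 1 2> <2 2 0> <2 2 2>}
[PSO] allowed = {<0 0 0> <0 0 2> <0 1 0> <0 1 2> <0 2 0> <0 2 2> <2 0 0> <2 0 2> <2 1 0> <2 1 2> <2 2 0> <2 2 2>}
target <2 0 2> ∈ {PSO}

SC:no TSO:no PSO:yes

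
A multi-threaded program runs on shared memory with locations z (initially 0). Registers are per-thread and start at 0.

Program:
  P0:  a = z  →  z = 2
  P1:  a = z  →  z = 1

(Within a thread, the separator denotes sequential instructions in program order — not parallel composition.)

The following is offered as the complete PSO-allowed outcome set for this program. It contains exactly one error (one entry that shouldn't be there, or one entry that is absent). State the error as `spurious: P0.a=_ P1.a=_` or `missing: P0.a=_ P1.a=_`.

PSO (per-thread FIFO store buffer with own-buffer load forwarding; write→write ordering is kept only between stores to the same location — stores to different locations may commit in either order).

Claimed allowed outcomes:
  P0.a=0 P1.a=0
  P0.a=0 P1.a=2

outcome vector order: (P0.a,P1.a)
PSO (3): 00, 02, 10
PSO∖claimed = {10}

missing: P0.a=1 P1.a=0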